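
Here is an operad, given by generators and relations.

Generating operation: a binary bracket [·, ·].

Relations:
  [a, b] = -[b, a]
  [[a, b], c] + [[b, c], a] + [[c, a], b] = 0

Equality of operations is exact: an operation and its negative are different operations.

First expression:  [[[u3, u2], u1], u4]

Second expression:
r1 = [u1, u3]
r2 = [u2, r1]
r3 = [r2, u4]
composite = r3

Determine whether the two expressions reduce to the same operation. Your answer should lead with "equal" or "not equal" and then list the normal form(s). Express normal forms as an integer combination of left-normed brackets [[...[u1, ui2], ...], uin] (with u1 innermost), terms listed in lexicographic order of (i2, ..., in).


not equal; the first gives [[[u1, u2], u3], u4] - [[[u1, u3], u2], u4] and the second -[[[u1, u3], u2], u4]

The first expression reduces to [[[u1, u2], u3], u4] - [[[u1, u3], u2], u4]
The second expression reduces to -[[[u1, u3], u2], u4]
They disagree, so not equal.


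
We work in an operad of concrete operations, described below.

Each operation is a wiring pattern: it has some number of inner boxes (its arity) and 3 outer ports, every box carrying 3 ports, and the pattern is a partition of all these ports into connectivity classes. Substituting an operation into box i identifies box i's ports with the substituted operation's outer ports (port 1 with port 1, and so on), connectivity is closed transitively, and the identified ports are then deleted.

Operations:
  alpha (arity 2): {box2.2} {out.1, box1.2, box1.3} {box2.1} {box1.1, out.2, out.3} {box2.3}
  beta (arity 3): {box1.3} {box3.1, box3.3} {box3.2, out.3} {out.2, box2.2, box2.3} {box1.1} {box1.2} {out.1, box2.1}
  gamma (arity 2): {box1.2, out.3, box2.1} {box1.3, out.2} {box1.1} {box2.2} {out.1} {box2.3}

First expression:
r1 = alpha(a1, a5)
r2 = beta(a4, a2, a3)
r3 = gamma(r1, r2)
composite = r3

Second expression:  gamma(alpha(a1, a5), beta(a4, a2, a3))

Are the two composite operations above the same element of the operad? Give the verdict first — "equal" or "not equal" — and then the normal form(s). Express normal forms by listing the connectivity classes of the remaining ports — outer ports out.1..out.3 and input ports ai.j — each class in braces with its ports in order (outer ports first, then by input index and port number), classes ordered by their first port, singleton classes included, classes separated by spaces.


equal; the common form is {out.1} {out.2, out.3, a1.1, a2.1} {a1.2, a1.3} {a2.2, a2.3} {a3.1, a3.3} {a3.2} {a4.1} {a4.2} {a4.3} {a5.1} {a5.2} {a5.3}


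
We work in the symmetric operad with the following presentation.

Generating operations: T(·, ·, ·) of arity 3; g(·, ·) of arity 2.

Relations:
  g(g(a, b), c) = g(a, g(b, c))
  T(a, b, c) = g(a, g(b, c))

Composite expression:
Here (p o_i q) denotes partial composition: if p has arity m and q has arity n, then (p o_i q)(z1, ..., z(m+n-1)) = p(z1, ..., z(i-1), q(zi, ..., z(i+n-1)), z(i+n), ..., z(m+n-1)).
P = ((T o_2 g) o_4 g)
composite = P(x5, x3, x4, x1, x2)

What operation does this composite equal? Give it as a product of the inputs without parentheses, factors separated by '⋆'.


x5 ⋆ x3 ⋆ x4 ⋆ x1 ⋆ x2

All parenthesizations of T agree; list the x-inputs left to right.
g(x3, x4) spells out as x3 ⋆ x4
g(x1, x2) spells out as x1 ⋆ x2
T(x5, g(x3, x4), g(x1, x2)) spells out as x5 ⋆ x3 ⋆ x4 ⋆ x1 ⋆ x2


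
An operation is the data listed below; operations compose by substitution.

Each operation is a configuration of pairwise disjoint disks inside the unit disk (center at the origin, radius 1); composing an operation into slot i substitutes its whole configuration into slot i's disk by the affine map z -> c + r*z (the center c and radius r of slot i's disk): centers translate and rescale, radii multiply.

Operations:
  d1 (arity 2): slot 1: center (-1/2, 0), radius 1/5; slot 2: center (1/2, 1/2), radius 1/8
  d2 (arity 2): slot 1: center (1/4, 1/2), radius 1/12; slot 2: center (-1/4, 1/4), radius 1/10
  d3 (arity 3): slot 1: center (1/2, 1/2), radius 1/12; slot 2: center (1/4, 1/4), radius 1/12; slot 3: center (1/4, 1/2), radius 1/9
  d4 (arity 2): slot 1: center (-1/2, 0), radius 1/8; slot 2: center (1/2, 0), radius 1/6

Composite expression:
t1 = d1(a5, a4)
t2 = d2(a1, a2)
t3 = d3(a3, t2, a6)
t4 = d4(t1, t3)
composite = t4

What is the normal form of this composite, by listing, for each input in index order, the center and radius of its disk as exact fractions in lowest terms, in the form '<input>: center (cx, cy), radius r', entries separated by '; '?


a1: center (157/288, 7/144), radius 1/864; a2: center (155/288, 13/288), radius 1/720; a3: center (7/12, 1/12), radius 1/72; a4: center (-7/16, 1/16), radius 1/64; a5: center (-9/16, 0), radius 1/40; a6: center (13/24, 1/12), radius 1/54

Nesting under d4 composes maps z -> c + r*z down each a-path.
input a5: composing its 2 substitution steps yields center (-9/16, 0), radius 1/40
input a4: composing its 2 substitution steps yields center (-7/16, 1/16), radius 1/64
input a3: composing its 2 substitution steps yields center (7/12, 1/12), radius 1/72
input a1: composing its 3 substitution steps yields center (157/288, 7/144), radius 1/864
input a2: composing its 3 substitution steps yields center (155/288, 13/288), radius 1/720
input a6: composing its 2 substitution steps yields center (13/24, 1/12), radius 1/54


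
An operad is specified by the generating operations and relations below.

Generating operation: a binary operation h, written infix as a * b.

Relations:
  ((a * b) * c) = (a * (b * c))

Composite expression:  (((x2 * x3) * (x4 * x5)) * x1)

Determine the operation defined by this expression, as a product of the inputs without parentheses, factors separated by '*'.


x2 * x3 * x4 * x5 * x1

All parenthesizations of h agree; list the x-inputs left to right.
(x2 * x3) collapses to x2 * x3
(x4 * x5) collapses to x4 * x5
((x2 * x3) * (x4 * x5)) collapses to x2 * x3 * x4 * x5
(((x2 * x3) * (x4 * x5)) * x1) collapses to x2 * x3 * x4 * x5 * x1


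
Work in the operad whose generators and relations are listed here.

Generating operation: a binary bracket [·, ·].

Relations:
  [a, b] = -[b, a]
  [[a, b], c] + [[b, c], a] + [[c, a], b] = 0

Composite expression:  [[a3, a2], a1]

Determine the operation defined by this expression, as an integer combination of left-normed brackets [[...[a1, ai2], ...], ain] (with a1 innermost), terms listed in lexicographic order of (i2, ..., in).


[[a1, a2], a3] - [[a1, a3], a2]

Antisymmetry and Jacobi reduce to a1-anchored left-normed brackets.
Composite bracket: [[a3, a2], a1]
Under [a, b] = ab - ba we get 4 signed associative words (2^2 = 4).
Words beginning with a1 determine it all:
  a1a2a3 (sign +1) contributes +[[a1, a2], a3]
  a1a3a2 (sign -1) contributes -[[a1, a3], a2]


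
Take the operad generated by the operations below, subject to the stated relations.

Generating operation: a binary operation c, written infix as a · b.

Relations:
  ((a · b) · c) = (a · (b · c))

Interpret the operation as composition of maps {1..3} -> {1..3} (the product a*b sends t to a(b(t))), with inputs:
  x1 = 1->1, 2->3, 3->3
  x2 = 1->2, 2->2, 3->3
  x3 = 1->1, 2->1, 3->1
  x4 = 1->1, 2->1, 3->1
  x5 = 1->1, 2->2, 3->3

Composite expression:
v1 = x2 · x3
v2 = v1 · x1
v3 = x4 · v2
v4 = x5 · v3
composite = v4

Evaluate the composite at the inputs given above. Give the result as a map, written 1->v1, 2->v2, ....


1->1, 2->1, 3->1

(x2 · x3) = 1->2, 2->2, 3->2
((x2 · x3) · x1) = 1->2, 2->2, 3->2
(x4 · ((x2 · x3) · x1)) = 1->1, 2->1, 3->1
(x5 · (x4 · ((x2 · x3) · x1))) = 1->1, 2->1, 3->1


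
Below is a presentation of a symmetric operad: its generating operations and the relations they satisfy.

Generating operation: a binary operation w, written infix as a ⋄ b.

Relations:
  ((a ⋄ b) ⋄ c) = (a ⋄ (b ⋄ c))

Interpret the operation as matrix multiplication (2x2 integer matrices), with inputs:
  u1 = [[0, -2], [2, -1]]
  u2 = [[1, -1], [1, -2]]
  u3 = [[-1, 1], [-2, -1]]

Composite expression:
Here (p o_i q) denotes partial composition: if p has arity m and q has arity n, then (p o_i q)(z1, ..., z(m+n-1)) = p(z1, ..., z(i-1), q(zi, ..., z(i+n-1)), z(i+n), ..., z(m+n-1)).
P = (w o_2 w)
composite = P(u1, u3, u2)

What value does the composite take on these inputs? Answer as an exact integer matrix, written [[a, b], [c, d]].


[[6, -8], [3, -6]]

(u3 ⋄ u2) = [[0, -1], [-3, 4]]
(u1 ⋄ (u3 ⋄ u2)) = [[6, -8], [3, -6]]


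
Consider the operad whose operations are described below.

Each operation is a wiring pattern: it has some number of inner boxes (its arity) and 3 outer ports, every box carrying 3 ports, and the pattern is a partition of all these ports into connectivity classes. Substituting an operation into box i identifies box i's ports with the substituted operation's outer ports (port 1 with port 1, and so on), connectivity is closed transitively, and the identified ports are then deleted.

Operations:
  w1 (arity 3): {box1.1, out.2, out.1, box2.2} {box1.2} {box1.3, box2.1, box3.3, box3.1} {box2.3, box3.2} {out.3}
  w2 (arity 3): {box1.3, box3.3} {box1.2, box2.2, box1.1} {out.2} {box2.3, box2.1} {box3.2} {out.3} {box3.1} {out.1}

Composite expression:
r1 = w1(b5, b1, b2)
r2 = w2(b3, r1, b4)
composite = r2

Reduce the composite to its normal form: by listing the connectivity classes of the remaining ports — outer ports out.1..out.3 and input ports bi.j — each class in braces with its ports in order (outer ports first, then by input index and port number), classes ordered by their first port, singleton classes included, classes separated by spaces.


{out.1} {out.2} {out.3} {b1.1, b2.1, b2.3, b5.3} {b1.2, b3.1, b3.2, b5.1} {b1.3, b2.2} {b3.3, b4.3} {b4.1} {b4.2} {b5.2}

Two ports join when wires chain via w2-identified ports.
after w1, the pattern on (b5, b1, b2) reads {out.1, out.2, b1.2, b5.1} {out.3} {b1.1, b2.1, b2.3, b5.3} {b1.3, b2.2} {b5.2} (out.j = its outer ports)
after w2, the pattern on (b3, b5, b1, b2, b4) reads {out.1} {out.2} {out.3} {b1.1, b2.1, b2.3, b5.3} {b1.2, b3.1, b3.2, b5.1} {b1.3, b2.2} {b3.3, b4.3} {b4.1} {b4.2} {b5.2} (out.j = its outer ports)


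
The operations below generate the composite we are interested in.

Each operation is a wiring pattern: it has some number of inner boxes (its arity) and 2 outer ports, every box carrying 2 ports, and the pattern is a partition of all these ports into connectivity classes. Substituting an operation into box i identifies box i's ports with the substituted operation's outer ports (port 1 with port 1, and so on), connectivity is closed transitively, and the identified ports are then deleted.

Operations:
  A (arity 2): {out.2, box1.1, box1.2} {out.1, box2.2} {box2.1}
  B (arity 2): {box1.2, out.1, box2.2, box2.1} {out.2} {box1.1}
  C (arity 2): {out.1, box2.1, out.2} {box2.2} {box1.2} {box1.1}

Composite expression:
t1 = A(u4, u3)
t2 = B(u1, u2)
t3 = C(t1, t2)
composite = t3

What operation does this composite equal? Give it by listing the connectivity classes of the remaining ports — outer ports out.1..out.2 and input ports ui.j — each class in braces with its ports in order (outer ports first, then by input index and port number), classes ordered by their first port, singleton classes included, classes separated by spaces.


{out.1, out.2, u1.2, u2.1, u2.2} {u1.1} {u3.1} {u3.2} {u4.1, u4.2}


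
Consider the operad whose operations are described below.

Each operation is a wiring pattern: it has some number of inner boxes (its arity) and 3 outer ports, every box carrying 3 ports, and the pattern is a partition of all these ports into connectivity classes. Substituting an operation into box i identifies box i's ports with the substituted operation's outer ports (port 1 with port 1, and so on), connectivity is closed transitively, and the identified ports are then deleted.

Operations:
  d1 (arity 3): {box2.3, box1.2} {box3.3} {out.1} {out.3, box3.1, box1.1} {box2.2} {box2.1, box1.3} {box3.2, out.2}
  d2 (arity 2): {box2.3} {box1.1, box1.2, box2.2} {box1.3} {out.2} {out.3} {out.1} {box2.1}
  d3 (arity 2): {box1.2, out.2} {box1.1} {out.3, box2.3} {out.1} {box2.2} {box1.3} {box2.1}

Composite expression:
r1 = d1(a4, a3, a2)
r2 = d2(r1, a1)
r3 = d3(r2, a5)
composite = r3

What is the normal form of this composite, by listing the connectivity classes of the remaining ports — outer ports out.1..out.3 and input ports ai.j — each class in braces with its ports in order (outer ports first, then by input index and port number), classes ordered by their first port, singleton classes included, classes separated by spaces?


{out.1} {out.2} {out.3, a5.3} {a1.1} {a1.2, a2.2} {a1.3} {a2.1, a4.1} {a2.3} {a3.1, a4.3} {a3.2} {a3.3, a4.2} {a5.1} {a5.2}

After gluing at d3, chains via deleted ports link the a-ports.
composing d1 on (a4, a3, a2), with out.j its own outer ports: {out.1} {out.2, a2.2} {out.3, a2.1, a4.1} {a2.3} {a3.1, a4.3} {a3.2} {a3.3, a4.2}
composing d2 on (a4, a3, a2, a1), with out.j its own outer ports: {out.1} {out.2} {out.3} {a1.1} {a1.2, a2.2} {a1.3} {a2.1, a4.1} {a2.3} {a3.1, a4.3} {a3.2} {a3.3, a4.2}
composing d3 on (a4, a3, a2, a1, a5), with out.j its own outer ports: {out.1} {out.2} {out.3, a5.3} {a1.1} {a1.2, a2.2} {a1.3} {a2.1, a4.1} {a2.3} {a3.1, a4.3} {a3.2} {a3.3, a4.2} {a5.1} {a5.2}


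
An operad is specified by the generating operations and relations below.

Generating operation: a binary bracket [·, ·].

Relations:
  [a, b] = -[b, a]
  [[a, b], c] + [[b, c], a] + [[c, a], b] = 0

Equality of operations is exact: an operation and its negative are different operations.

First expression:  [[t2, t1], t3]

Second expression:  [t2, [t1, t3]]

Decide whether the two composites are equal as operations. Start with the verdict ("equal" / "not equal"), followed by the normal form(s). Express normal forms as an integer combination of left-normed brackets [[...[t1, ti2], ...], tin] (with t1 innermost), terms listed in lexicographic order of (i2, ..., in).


In normal form, the first expression is -[[t1, t2], t3]
In normal form, the second expression is -[[t1, t3], t2]
The normal forms differ: not equal.

not equal: they reduce to -[[t1, t2], t3] and -[[t1, t3], t2]


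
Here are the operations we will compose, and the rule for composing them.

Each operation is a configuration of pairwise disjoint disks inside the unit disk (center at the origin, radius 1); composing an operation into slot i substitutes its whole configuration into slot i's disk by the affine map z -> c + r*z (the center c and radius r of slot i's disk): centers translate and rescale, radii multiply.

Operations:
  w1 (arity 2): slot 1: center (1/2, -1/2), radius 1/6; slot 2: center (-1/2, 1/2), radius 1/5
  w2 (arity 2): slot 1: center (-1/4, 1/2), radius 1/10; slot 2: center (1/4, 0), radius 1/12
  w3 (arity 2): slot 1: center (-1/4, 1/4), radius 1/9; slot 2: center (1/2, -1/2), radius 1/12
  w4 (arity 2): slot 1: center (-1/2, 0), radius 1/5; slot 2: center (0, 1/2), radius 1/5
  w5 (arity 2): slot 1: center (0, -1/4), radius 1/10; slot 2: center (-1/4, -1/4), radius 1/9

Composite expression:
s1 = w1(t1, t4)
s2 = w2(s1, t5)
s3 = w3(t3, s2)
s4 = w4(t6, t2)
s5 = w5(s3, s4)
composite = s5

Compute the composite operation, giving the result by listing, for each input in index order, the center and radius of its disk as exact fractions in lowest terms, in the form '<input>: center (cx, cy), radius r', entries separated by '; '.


t1: center (29/600, -237/800), radius 1/7200; t2: center (-1/4, -7/36), radius 1/45; t3: center (-1/40, -9/40), radius 1/90; t4: center (19/400, -709/2400), radius 1/6000; t5: center (5/96, -3/10), radius 1/1440; t6: center (-11/36, -1/4), radius 1/45

Nesting under w5 composes maps z -> c + r*z down each t-path.
t3: after 2 affine steps, its disk has center (-1/40, -9/40), radius 1/90
t1: after 4 affine steps, its disk has center (29/600, -237/800), radius 1/7200
t4: after 4 affine steps, its disk has center (19/400, -709/2400), radius 1/6000
t5: after 3 affine steps, its disk has center (5/96, -3/10), radius 1/1440
t6: after 2 affine steps, its disk has center (-11/36, -1/4), radius 1/45
t2: after 2 affine steps, its disk has center (-1/4, -7/36), radius 1/45


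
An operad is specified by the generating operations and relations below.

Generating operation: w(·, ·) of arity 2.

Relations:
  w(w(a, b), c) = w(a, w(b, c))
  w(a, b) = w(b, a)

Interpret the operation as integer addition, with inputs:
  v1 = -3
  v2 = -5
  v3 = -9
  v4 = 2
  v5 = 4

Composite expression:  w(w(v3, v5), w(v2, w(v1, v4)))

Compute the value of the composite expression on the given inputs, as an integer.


w(v3, v5) = -5
w(v1, v4) = -1
w(v2, w(v1, v4)) = -6
w(w(v3, v5), w(v2, w(v1, v4))) = -11

-11


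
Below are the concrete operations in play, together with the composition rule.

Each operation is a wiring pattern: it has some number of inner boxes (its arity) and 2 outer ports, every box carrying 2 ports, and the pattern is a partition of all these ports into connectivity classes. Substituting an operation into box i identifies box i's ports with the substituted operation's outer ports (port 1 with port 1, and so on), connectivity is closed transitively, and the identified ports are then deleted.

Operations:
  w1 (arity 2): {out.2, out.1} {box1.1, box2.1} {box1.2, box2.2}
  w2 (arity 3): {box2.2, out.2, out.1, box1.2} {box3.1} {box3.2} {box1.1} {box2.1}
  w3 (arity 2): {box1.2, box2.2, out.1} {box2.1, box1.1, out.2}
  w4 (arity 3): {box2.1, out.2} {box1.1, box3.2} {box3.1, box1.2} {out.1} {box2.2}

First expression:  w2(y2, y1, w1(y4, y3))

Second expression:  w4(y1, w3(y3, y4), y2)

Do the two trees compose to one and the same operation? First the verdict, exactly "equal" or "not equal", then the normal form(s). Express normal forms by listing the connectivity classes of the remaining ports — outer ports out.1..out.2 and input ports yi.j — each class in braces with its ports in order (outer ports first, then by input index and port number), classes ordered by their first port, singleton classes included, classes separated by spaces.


not equal; first: {out.1, out.2, y1.2, y2.2} {y1.1} {y2.1} {y3.1, y4.1} {y3.2, y4.2}; second: {out.1} {out.2, y3.2, y4.2} {y1.1, y2.2} {y1.2, y2.1} {y3.1, y4.1}


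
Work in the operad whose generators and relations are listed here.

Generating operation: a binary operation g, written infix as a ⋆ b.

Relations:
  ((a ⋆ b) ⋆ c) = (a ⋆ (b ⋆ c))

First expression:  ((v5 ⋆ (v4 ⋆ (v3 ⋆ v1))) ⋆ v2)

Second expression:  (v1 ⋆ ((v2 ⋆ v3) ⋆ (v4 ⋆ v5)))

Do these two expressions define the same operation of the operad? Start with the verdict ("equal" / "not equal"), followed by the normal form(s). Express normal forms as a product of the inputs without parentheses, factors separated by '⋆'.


not equal: they reduce to v5 ⋆ v4 ⋆ v3 ⋆ v1 ⋆ v2 and v1 ⋆ v2 ⋆ v3 ⋆ v4 ⋆ v5

The first expression reduces to v5 ⋆ v4 ⋆ v3 ⋆ v1 ⋆ v2
The second expression reduces to v1 ⋆ v2 ⋆ v3 ⋆ v4 ⋆ v5
No match — not equal.


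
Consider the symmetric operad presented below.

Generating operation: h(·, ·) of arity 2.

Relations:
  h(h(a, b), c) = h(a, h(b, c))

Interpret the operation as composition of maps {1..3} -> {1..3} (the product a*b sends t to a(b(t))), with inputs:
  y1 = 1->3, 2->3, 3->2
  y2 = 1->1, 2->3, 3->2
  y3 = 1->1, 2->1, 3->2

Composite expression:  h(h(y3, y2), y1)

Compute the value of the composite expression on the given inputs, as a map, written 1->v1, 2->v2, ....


1->1, 2->1, 3->2

h(y3, y2) = 1->1, 2->2, 3->1
h(h(y3, y2), y1) = 1->1, 2->1, 3->2


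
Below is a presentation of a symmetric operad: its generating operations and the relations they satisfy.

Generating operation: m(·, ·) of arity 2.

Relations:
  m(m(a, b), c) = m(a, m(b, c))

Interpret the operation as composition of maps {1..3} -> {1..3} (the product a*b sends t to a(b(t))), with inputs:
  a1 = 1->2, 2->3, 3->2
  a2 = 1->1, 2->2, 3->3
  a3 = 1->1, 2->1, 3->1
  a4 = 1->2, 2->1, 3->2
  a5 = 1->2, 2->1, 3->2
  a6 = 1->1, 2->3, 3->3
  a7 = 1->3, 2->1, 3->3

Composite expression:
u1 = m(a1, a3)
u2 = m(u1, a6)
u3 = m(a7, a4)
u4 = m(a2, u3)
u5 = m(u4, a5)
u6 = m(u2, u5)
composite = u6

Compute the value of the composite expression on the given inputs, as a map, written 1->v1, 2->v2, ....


1->2, 2->2, 3->2


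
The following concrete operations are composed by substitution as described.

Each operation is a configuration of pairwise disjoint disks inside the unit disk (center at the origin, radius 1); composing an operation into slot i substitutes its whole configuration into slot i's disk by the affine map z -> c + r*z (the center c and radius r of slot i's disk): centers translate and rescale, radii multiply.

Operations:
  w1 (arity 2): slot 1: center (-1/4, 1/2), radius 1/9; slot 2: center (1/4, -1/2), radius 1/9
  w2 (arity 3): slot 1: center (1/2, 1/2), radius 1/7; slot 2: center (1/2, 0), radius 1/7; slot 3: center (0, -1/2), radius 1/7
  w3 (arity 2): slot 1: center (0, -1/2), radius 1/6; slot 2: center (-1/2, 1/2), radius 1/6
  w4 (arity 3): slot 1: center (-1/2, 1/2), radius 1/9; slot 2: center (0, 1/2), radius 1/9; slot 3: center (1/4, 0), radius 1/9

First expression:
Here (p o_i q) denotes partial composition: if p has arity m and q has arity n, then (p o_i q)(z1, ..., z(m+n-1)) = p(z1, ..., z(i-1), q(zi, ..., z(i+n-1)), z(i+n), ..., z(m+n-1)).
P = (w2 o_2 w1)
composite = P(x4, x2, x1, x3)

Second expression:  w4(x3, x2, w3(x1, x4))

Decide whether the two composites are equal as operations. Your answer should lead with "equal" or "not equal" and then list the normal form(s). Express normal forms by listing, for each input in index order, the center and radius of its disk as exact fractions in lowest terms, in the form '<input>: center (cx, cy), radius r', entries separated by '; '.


not equal: they reduce to x1: center (15/28, -1/14), radius 1/63; x2: center (13/28, 1/14), radius 1/63; x3: center (0, -1/2), radius 1/7; x4: center (1/2, 1/2), radius 1/7 and x1: center (1/4, -1/18), radius 1/54; x2: center (0, 1/2), radius 1/9; x3: center (-1/2, 1/2), radius 1/9; x4: center (7/36, 1/18), radius 1/54

Normal form of the first expression: x1: center (15/28, -1/14), radius 1/63; x2: center (13/28, 1/14), radius 1/63; x3: center (0, -1/2), radius 1/7; x4: center (1/2, 1/2), radius 1/7
Normal form of the second expression: x1: center (1/4, -1/18), radius 1/54; x2: center (0, 1/2), radius 1/9; x3: center (-1/2, 1/2), radius 1/9; x4: center (7/36, 1/18), radius 1/54
Different reductions; not equal.


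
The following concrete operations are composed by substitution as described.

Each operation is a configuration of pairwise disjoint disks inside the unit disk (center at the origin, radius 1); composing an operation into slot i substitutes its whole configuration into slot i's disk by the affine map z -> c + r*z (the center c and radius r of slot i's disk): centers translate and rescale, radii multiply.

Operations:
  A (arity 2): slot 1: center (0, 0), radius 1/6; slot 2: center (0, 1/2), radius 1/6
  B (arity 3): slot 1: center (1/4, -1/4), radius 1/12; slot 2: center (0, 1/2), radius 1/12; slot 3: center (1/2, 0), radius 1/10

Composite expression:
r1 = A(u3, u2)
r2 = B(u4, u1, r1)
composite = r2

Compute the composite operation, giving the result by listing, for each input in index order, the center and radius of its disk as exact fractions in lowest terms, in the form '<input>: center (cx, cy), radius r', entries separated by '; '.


u1: center (0, 1/2), radius 1/12; u2: center (1/2, 1/20), radius 1/60; u3: center (1/2, 0), radius 1/60; u4: center (1/4, -1/4), radius 1/12


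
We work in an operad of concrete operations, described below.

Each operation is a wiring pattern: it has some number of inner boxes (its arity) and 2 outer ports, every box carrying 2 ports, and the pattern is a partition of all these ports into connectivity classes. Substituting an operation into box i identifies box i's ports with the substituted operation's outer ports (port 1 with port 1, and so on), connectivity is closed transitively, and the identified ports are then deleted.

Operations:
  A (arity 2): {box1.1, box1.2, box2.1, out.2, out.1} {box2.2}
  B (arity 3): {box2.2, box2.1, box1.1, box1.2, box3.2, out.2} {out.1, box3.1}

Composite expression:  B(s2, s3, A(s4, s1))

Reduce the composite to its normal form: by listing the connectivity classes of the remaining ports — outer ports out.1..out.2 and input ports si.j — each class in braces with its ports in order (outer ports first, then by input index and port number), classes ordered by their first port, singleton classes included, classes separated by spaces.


{out.1, out.2, s1.1, s2.1, s2.2, s3.1, s3.2, s4.1, s4.2} {s1.2}

Two ports join when wires chain via B-identified ports.
stage A: inputs (s4, s1), connectivity {out.1, out.2, s1.1, s4.1, s4.2} {s1.2}, out.j its boundary
stage B: inputs (s2, s3, s4, s1), connectivity {out.1, out.2, s1.1, s2.1, s2.2, s3.1, s3.2, s4.1, s4.2} {s1.2}, out.j its boundary


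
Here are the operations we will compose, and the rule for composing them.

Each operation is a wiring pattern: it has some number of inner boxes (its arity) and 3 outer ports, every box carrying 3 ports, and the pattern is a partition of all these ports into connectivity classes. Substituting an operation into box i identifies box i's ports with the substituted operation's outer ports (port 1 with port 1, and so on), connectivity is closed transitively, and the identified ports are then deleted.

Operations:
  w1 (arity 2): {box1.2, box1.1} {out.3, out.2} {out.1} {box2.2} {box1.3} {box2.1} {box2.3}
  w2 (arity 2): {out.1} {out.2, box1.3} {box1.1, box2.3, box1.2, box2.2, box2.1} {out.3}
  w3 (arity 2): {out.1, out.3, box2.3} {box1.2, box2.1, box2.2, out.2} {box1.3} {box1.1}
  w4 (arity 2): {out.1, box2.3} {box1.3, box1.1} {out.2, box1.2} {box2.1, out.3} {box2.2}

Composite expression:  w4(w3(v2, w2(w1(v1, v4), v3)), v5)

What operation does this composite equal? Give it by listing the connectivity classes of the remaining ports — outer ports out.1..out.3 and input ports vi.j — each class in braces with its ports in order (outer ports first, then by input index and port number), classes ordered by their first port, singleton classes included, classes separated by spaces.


{out.1, v5.3} {out.2, v2.2, v3.1, v3.2, v3.3} {out.3, v5.1} {v1.1, v1.2} {v1.3} {v2.1} {v2.3} {v4.1} {v4.2} {v4.3} {v5.2}

Substituting into w4 glues patterns; closure does the rest.
w1 over (v1, v4) gives {out.1} {out.2, out.3} {v1.1, v1.2} {v1.3} {v4.1} {v4.2} {v4.3}, out.j being that stage's outer ports
w2 over (v1, v4, v3) gives {out.1} {out.2, v3.1, v3.2, v3.3} {out.3} {v1.1, v1.2} {v1.3} {v4.1} {v4.2} {v4.3}, out.j being that stage's outer ports
w3 over (v2, v1, v4, v3) gives {out.1, out.3} {out.2, v2.2, v3.1, v3.2, v3.3} {v1.1, v1.2} {v1.3} {v2.1} {v2.3} {v4.1} {v4.2} {v4.3}, out.j being that stage's outer ports
w4 over (v2, v1, v4, v3, v5) gives {out.1, v5.3} {out.2, v2.2, v3.1, v3.2, v3.3} {out.3, v5.1} {v1.1, v1.2} {v1.3} {v2.1} {v2.3} {v4.1} {v4.2} {v4.3} {v5.2}, out.j being that stage's outer ports


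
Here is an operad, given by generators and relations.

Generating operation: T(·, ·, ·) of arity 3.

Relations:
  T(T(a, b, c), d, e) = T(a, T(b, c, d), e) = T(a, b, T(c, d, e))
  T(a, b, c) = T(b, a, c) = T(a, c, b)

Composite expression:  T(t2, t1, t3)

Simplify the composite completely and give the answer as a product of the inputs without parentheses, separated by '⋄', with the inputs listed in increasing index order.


t1 ⋄ t2 ⋄ t3

Reordering under T is free, so list the t-inputs canonically.
T(t2, t1, t3) spells out as t2 ⋄ t1 ⋄ t3
the factors in increasing index order: t1 ⋄ t2 ⋄ t3


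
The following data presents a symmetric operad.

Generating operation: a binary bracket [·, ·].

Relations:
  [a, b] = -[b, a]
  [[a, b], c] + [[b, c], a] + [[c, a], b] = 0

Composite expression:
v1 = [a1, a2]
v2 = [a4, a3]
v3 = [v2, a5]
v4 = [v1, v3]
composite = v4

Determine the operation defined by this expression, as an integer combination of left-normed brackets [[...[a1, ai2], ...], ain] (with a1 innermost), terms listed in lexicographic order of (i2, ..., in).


-[[[[a1, a2], a3], a4], a5] + [[[[a1, a2], a4], a3], a5] + [[[[a1, a2], a5], a3], a4] - [[[[a1, a2], a5], a4], a3]


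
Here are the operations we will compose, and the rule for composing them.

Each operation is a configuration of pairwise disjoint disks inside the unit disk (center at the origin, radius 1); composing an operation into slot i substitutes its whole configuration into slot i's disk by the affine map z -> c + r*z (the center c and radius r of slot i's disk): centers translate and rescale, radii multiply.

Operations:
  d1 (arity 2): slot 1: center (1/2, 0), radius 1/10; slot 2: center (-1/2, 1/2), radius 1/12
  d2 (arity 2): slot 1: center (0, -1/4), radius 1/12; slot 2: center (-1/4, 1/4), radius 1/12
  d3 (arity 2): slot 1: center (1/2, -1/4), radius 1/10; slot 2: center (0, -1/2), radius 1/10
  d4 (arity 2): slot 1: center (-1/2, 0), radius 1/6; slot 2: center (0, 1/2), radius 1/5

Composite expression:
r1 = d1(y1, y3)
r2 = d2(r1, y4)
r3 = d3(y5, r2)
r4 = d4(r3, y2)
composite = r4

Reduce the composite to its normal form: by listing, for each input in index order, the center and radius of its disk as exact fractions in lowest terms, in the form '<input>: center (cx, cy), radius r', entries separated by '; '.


Nesting under d4 composes maps z -> c + r*z down each y-path.
for y5, the 2-step affine chain lands on center (-5/12, -1/24), radius 1/60
for y1, the 4-step affine chain lands on center (-719/1440, -7/80), radius 1/7200
for y3, the 4-step affine chain lands on center (-721/1440, -25/288), radius 1/8640
for y4, the 3-step affine chain lands on center (-121/240, -19/240), radius 1/720
for y2, the 1-step affine chain lands on center (0, 1/2), radius 1/5

y1: center (-719/1440, -7/80), radius 1/7200; y2: center (0, 1/2), radius 1/5; y3: center (-721/1440, -25/288), radius 1/8640; y4: center (-121/240, -19/240), radius 1/720; y5: center (-5/12, -1/24), radius 1/60


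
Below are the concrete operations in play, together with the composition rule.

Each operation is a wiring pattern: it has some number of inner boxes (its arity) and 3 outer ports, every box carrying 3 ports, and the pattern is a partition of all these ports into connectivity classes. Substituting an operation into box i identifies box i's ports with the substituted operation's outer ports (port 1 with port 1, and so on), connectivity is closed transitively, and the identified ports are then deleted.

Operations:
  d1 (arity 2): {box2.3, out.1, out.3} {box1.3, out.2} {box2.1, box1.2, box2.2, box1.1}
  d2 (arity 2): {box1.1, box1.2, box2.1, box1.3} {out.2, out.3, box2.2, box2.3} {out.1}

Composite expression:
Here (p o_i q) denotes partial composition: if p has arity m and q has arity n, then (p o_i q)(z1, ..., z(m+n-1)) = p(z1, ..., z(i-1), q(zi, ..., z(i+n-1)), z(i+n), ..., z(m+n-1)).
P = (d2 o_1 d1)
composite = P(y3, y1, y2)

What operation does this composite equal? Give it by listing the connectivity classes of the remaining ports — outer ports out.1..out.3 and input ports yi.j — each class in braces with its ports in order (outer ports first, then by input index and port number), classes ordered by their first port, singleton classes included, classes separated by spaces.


{out.1} {out.2, out.3, y2.2, y2.3} {y1.1, y1.2, y3.1, y3.2} {y1.3, y2.1, y3.3}

Two ports join when wires chain via d2-identified ports.
the subtree at d1 composes to {out.1, out.3, y1.3} {out.2, y3.3} {y1.1, y1.2, y3.1, y3.2} on (y3, y1); out.j = own outer ports
the subtree at d2 composes to {out.1} {out.2, out.3, y2.2, y2.3} {y1.1, y1.2, y3.1, y3.2} {y1.3, y2.1, y3.3} on (y3, y1, y2); out.j = own outer ports


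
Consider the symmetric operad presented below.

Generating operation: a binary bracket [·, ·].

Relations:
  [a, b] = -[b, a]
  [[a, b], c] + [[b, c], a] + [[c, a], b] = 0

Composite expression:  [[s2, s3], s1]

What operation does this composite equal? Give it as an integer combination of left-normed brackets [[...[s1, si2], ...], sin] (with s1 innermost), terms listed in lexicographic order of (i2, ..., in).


-[[s1, s2], s3] + [[s1, s3], s2]

Expand each bracket as ab - ba; the s1-initial words give the coefficients.
Composite bracket: [[s2, s3], s1]
Each bracket splits as ab - ba, giving 4 signed words (2^2 = 4).
Only words starting with s1 matter:
  the word s1s2s3 carries sign -1 and contributes -[[s1, s2], s3]
  the word s1s3s2 carries sign +1 and contributes +[[s1, s3], s2]


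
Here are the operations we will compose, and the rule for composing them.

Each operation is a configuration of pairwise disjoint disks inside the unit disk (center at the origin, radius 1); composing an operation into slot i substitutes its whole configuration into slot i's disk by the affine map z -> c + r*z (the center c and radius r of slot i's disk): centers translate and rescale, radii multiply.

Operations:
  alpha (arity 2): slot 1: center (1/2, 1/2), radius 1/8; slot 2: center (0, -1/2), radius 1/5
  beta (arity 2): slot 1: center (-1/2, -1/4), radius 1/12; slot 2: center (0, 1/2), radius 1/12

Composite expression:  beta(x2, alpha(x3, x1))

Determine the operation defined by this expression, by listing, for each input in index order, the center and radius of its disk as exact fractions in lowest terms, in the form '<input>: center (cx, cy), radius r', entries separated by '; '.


x1: center (0, 11/24), radius 1/60; x2: center (-1/2, -1/4), radius 1/12; x3: center (1/24, 13/24), radius 1/96


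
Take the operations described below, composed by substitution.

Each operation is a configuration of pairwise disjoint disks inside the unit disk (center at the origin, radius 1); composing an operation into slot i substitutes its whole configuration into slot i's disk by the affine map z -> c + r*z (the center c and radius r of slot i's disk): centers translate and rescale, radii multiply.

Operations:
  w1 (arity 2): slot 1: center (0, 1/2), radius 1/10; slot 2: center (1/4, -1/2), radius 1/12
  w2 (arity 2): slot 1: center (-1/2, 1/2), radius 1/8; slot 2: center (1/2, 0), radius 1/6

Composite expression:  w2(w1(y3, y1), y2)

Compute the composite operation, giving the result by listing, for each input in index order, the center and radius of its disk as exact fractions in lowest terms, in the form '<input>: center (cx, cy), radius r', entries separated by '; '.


y1: center (-15/32, 7/16), radius 1/96; y2: center (1/2, 0), radius 1/6; y3: center (-1/2, 9/16), radius 1/80

Only the slot chain above each y matters under w2; compose those maps.
input y3: composing its 2 substitution steps yields center (-1/2, 9/16), radius 1/80
input y1: composing its 2 substitution steps yields center (-15/32, 7/16), radius 1/96
input y2: composing its 1 substitution step yields center (1/2, 0), radius 1/6


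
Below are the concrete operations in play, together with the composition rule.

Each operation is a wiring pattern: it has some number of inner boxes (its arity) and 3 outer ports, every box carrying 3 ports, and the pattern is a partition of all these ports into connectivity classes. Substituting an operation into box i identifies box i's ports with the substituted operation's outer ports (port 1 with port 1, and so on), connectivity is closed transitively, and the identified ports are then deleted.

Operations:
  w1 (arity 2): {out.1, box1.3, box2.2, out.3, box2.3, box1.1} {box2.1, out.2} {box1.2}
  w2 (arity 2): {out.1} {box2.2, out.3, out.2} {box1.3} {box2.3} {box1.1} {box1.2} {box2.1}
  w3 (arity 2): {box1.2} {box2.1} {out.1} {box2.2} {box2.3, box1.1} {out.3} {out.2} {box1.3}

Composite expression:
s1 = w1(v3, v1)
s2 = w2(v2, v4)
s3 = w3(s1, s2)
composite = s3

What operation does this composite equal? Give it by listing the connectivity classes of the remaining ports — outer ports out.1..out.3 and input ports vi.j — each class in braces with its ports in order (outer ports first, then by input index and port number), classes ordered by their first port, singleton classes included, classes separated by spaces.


{out.1} {out.2} {out.3} {v1.1} {v1.2, v1.3, v3.1, v3.3, v4.2} {v2.1} {v2.2} {v2.3} {v3.2} {v4.1} {v4.3}

Treat the ports identified at w3 as solder joints: merge, then drop.
after w1, the pattern on (v3, v1) reads {out.1, out.3, v1.2, v1.3, v3.1, v3.3} {out.2, v1.1} {v3.2} (out.j = its outer ports)
after w2, the pattern on (v2, v4) reads {out.1} {out.2, out.3, v4.2} {v2.1} {v2.2} {v2.3} {v4.1} {v4.3} (out.j = its outer ports)
after w3, the pattern on (v3, v1, v2, v4) reads {out.1} {out.2} {out.3} {v1.1} {v1.2, v1.3, v3.1, v3.3, v4.2} {v2.1} {v2.2} {v2.3} {v3.2} {v4.1} {v4.3} (out.j = its outer ports)


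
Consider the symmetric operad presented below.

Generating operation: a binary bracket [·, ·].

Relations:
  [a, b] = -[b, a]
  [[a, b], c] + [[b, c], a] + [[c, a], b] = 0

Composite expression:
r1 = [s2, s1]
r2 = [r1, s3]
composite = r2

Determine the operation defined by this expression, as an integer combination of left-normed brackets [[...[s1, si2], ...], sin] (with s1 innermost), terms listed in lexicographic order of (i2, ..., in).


-[[s1, s2], s3]

Expand each bracket as ab - ba; the s1-initial words give the coefficients.
Composite bracket: [[s2, s1], s3]
Expanding via [a, b] = ab - ba: 4 signed words (2^2 = 4).
Coefficients come from the s1-initial words:
  sign of s1s2s3 is -1, so it contributes -[[s1, s2], s3]


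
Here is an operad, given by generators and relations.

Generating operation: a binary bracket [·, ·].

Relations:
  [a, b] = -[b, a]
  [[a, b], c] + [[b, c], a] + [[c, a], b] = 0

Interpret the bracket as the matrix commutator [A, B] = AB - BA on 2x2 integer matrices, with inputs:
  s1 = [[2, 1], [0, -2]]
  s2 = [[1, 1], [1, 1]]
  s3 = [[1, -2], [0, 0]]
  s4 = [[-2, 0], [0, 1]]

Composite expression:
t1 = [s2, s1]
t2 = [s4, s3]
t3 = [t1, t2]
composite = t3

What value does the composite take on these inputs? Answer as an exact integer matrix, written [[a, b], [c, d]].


[s2, s1] = [[-1, -4], [4, 1]]
[s4, s3] = [[0, 6], [0, 0]]
[[s2, s1], [s4, s3]] = [[-24, -12], [0, 24]]

[[-24, -12], [0, 24]]


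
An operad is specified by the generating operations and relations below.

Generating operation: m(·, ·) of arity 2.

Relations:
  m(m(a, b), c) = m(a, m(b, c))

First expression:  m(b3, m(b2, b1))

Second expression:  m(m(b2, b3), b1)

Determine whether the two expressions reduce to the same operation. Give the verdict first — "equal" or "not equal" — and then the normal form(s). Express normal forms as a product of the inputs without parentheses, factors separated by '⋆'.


not equal — first b3 ⋆ b2 ⋆ b1, second b2 ⋆ b3 ⋆ b1

The first composite normalizes to b3 ⋆ b2 ⋆ b1
The second composite normalizes to b2 ⋆ b3 ⋆ b1
Different reductions; not equal.


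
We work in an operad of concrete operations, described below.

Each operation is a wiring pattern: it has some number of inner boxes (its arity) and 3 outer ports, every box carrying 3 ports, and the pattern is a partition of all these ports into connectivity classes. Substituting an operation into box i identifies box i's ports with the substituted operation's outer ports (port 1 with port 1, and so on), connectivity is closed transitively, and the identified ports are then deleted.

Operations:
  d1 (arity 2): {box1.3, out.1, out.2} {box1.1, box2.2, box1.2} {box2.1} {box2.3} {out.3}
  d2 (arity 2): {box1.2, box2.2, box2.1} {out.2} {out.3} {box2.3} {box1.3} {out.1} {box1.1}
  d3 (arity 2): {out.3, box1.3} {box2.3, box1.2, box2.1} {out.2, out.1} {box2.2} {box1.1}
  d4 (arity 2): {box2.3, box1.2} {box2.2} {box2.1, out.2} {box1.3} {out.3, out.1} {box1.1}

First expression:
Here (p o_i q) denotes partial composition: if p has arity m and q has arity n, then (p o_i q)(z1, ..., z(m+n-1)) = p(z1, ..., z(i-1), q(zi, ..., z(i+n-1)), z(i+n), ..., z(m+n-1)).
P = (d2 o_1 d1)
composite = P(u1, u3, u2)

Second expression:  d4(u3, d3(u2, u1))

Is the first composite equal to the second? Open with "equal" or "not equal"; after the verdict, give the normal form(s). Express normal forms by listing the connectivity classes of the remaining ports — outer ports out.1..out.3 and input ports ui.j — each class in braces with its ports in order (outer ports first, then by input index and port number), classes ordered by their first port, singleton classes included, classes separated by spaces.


not equal — first {out.1} {out.2} {out.3} {u1.1, u1.2, u3.2} {u1.3, u2.1, u2.2} {u2.3} {u3.1} {u3.3}, second {out.1, out.3} {out.2} {u1.1, u1.3, u2.2} {u1.2} {u2.1} {u2.3, u3.2} {u3.1} {u3.3}

Reducing the first expression gives {out.1} {out.2} {out.3} {u1.1, u1.2, u3.2} {u1.3, u2.1, u2.2} {u2.3} {u3.1} {u3.3}
Reducing the second expression gives {out.1, out.3} {out.2} {u1.1, u1.3, u2.2} {u1.2} {u2.1} {u2.3, u3.2} {u3.1} {u3.3}
No match — not equal.
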